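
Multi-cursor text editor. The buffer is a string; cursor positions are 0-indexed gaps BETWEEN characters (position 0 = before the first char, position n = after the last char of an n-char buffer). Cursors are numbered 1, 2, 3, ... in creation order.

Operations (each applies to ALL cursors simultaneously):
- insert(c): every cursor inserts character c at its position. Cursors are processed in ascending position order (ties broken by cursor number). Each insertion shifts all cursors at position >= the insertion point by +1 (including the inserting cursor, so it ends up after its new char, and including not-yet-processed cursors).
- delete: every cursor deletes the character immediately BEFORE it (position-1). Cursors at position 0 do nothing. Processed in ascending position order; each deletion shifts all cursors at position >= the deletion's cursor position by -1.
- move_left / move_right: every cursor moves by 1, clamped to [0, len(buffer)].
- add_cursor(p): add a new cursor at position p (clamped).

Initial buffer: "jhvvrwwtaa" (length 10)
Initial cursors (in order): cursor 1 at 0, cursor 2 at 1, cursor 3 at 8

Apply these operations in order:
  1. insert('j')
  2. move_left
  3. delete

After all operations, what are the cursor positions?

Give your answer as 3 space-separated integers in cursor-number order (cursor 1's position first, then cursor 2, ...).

Answer: 0 1 8

Derivation:
After op 1 (insert('j')): buffer="jjjhvvrwwtjaa" (len 13), cursors c1@1 c2@3 c3@11, authorship 1.2.......3..
After op 2 (move_left): buffer="jjjhvvrwwtjaa" (len 13), cursors c1@0 c2@2 c3@10, authorship 1.2.......3..
After op 3 (delete): buffer="jjhvvrwwjaa" (len 11), cursors c1@0 c2@1 c3@8, authorship 12......3..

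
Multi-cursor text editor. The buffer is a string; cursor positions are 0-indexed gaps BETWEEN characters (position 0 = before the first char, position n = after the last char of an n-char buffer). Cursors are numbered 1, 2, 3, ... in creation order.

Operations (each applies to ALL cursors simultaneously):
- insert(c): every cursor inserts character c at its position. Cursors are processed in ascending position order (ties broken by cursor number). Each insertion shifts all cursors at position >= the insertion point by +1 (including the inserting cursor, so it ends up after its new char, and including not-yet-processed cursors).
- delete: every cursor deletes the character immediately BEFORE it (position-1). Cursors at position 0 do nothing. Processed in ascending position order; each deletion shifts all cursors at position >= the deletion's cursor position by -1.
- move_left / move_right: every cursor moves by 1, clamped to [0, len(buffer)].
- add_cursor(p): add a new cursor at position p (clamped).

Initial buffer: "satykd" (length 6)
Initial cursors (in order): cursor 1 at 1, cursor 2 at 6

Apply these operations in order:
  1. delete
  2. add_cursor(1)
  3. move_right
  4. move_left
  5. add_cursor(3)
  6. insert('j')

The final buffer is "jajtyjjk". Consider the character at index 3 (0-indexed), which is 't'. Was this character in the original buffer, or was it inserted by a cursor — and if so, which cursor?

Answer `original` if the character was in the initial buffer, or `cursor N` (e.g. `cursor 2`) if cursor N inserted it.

Answer: original

Derivation:
After op 1 (delete): buffer="atyk" (len 4), cursors c1@0 c2@4, authorship ....
After op 2 (add_cursor(1)): buffer="atyk" (len 4), cursors c1@0 c3@1 c2@4, authorship ....
After op 3 (move_right): buffer="atyk" (len 4), cursors c1@1 c3@2 c2@4, authorship ....
After op 4 (move_left): buffer="atyk" (len 4), cursors c1@0 c3@1 c2@3, authorship ....
After op 5 (add_cursor(3)): buffer="atyk" (len 4), cursors c1@0 c3@1 c2@3 c4@3, authorship ....
After op 6 (insert('j')): buffer="jajtyjjk" (len 8), cursors c1@1 c3@3 c2@7 c4@7, authorship 1.3..24.
Authorship (.=original, N=cursor N): 1 . 3 . . 2 4 .
Index 3: author = original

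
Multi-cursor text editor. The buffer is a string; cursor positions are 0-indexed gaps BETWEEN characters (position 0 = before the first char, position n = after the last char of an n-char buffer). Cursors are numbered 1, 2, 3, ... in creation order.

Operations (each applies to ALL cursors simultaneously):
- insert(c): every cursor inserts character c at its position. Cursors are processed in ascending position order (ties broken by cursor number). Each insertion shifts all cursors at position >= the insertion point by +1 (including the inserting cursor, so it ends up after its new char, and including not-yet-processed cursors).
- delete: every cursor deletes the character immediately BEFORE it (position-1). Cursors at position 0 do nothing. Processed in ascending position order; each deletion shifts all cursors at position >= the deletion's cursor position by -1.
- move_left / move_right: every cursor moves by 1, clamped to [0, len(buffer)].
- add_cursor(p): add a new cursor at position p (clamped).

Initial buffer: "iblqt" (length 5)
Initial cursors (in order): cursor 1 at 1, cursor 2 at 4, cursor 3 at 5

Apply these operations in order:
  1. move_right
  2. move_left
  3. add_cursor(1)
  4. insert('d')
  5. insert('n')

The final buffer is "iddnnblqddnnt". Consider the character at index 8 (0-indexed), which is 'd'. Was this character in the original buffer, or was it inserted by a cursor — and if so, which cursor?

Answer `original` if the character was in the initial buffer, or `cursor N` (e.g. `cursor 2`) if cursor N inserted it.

Answer: cursor 2

Derivation:
After op 1 (move_right): buffer="iblqt" (len 5), cursors c1@2 c2@5 c3@5, authorship .....
After op 2 (move_left): buffer="iblqt" (len 5), cursors c1@1 c2@4 c3@4, authorship .....
After op 3 (add_cursor(1)): buffer="iblqt" (len 5), cursors c1@1 c4@1 c2@4 c3@4, authorship .....
After op 4 (insert('d')): buffer="iddblqddt" (len 9), cursors c1@3 c4@3 c2@8 c3@8, authorship .14...23.
After op 5 (insert('n')): buffer="iddnnblqddnnt" (len 13), cursors c1@5 c4@5 c2@12 c3@12, authorship .1414...2323.
Authorship (.=original, N=cursor N): . 1 4 1 4 . . . 2 3 2 3 .
Index 8: author = 2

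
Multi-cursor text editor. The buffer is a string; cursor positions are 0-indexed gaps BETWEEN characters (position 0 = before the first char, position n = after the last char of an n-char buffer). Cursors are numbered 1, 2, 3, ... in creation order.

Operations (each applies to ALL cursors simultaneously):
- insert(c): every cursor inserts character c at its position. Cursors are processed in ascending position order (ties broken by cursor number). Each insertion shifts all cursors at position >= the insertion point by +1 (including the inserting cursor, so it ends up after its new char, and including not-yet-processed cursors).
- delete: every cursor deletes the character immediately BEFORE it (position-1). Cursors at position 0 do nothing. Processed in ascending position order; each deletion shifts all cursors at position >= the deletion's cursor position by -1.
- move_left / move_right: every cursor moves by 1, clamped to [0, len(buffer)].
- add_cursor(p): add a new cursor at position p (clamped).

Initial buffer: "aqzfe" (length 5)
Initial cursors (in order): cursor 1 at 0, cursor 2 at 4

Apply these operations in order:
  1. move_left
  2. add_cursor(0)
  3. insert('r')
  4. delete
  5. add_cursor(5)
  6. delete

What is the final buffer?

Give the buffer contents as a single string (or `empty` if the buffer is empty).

After op 1 (move_left): buffer="aqzfe" (len 5), cursors c1@0 c2@3, authorship .....
After op 2 (add_cursor(0)): buffer="aqzfe" (len 5), cursors c1@0 c3@0 c2@3, authorship .....
After op 3 (insert('r')): buffer="rraqzrfe" (len 8), cursors c1@2 c3@2 c2@6, authorship 13...2..
After op 4 (delete): buffer="aqzfe" (len 5), cursors c1@0 c3@0 c2@3, authorship .....
After op 5 (add_cursor(5)): buffer="aqzfe" (len 5), cursors c1@0 c3@0 c2@3 c4@5, authorship .....
After op 6 (delete): buffer="aqf" (len 3), cursors c1@0 c3@0 c2@2 c4@3, authorship ...

Answer: aqf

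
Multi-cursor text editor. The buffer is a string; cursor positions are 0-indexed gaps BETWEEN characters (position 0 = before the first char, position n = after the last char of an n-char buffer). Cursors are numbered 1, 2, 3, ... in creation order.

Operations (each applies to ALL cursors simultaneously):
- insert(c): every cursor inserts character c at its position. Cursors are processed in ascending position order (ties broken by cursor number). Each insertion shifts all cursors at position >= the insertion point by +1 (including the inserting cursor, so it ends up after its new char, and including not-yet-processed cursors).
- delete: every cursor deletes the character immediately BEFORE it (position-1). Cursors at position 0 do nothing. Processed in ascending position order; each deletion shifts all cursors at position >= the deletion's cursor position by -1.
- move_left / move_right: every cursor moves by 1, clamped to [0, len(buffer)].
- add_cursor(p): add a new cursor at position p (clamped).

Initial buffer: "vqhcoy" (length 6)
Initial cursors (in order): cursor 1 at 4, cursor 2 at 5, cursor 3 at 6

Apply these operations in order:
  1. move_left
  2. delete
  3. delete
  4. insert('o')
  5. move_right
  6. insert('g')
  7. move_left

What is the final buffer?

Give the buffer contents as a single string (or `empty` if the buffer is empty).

Answer: oooyggg

Derivation:
After op 1 (move_left): buffer="vqhcoy" (len 6), cursors c1@3 c2@4 c3@5, authorship ......
After op 2 (delete): buffer="vqy" (len 3), cursors c1@2 c2@2 c3@2, authorship ...
After op 3 (delete): buffer="y" (len 1), cursors c1@0 c2@0 c3@0, authorship .
After op 4 (insert('o')): buffer="oooy" (len 4), cursors c1@3 c2@3 c3@3, authorship 123.
After op 5 (move_right): buffer="oooy" (len 4), cursors c1@4 c2@4 c3@4, authorship 123.
After op 6 (insert('g')): buffer="oooyggg" (len 7), cursors c1@7 c2@7 c3@7, authorship 123.123
After op 7 (move_left): buffer="oooyggg" (len 7), cursors c1@6 c2@6 c3@6, authorship 123.123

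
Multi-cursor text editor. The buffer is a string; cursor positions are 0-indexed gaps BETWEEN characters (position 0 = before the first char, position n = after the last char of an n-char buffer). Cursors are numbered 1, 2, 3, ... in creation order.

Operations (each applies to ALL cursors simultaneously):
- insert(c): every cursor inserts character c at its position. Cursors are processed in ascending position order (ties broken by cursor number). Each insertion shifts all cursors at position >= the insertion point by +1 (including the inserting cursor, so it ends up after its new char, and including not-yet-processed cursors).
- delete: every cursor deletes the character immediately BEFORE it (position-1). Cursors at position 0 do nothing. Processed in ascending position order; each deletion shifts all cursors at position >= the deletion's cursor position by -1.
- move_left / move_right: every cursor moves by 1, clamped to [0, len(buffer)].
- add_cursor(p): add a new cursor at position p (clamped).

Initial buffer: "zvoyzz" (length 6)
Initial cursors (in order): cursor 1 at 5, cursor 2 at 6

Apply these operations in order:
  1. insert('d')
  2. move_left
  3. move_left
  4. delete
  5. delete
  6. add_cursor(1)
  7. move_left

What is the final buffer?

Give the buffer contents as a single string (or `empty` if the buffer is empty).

After op 1 (insert('d')): buffer="zvoyzdzd" (len 8), cursors c1@6 c2@8, authorship .....1.2
After op 2 (move_left): buffer="zvoyzdzd" (len 8), cursors c1@5 c2@7, authorship .....1.2
After op 3 (move_left): buffer="zvoyzdzd" (len 8), cursors c1@4 c2@6, authorship .....1.2
After op 4 (delete): buffer="zvozzd" (len 6), cursors c1@3 c2@4, authorship .....2
After op 5 (delete): buffer="zvzd" (len 4), cursors c1@2 c2@2, authorship ...2
After op 6 (add_cursor(1)): buffer="zvzd" (len 4), cursors c3@1 c1@2 c2@2, authorship ...2
After op 7 (move_left): buffer="zvzd" (len 4), cursors c3@0 c1@1 c2@1, authorship ...2

Answer: zvzd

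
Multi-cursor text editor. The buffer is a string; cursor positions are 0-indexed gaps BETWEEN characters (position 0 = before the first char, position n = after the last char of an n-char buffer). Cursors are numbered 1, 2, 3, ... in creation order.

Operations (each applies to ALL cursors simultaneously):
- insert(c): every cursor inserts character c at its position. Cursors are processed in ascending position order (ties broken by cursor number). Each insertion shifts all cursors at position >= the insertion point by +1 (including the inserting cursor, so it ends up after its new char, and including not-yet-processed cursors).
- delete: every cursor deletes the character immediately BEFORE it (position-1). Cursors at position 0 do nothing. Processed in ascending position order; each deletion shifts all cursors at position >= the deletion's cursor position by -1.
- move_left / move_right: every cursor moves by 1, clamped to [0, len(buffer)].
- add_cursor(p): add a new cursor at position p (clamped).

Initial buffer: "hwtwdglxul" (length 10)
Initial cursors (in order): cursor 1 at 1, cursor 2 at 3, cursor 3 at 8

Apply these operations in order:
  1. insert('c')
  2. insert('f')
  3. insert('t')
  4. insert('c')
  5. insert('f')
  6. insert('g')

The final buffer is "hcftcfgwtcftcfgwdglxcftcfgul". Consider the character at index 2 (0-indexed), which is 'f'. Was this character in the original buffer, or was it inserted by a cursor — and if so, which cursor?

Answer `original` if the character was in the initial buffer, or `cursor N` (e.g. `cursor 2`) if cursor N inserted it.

Answer: cursor 1

Derivation:
After op 1 (insert('c')): buffer="hcwtcwdglxcul" (len 13), cursors c1@2 c2@5 c3@11, authorship .1..2.....3..
After op 2 (insert('f')): buffer="hcfwtcfwdglxcful" (len 16), cursors c1@3 c2@7 c3@14, authorship .11..22.....33..
After op 3 (insert('t')): buffer="hcftwtcftwdglxcftul" (len 19), cursors c1@4 c2@9 c3@17, authorship .111..222.....333..
After op 4 (insert('c')): buffer="hcftcwtcftcwdglxcftcul" (len 22), cursors c1@5 c2@11 c3@20, authorship .1111..2222.....3333..
After op 5 (insert('f')): buffer="hcftcfwtcftcfwdglxcftcful" (len 25), cursors c1@6 c2@13 c3@23, authorship .11111..22222.....33333..
After op 6 (insert('g')): buffer="hcftcfgwtcftcfgwdglxcftcfgul" (len 28), cursors c1@7 c2@15 c3@26, authorship .111111..222222.....333333..
Authorship (.=original, N=cursor N): . 1 1 1 1 1 1 . . 2 2 2 2 2 2 . . . . . 3 3 3 3 3 3 . .
Index 2: author = 1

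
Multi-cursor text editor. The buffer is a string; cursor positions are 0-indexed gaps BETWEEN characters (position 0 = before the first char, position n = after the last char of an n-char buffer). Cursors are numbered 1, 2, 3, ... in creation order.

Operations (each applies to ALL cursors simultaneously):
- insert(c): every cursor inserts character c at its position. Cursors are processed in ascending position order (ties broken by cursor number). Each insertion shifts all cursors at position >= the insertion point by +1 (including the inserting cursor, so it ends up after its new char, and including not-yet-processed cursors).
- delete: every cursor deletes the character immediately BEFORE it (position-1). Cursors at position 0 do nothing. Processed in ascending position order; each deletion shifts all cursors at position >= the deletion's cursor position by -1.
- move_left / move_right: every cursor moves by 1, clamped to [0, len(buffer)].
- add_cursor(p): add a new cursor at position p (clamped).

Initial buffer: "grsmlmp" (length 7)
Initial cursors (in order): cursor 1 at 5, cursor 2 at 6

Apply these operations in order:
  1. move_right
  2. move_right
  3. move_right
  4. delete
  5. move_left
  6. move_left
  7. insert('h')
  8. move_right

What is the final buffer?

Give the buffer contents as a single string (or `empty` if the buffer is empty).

Answer: grshhml

Derivation:
After op 1 (move_right): buffer="grsmlmp" (len 7), cursors c1@6 c2@7, authorship .......
After op 2 (move_right): buffer="grsmlmp" (len 7), cursors c1@7 c2@7, authorship .......
After op 3 (move_right): buffer="grsmlmp" (len 7), cursors c1@7 c2@7, authorship .......
After op 4 (delete): buffer="grsml" (len 5), cursors c1@5 c2@5, authorship .....
After op 5 (move_left): buffer="grsml" (len 5), cursors c1@4 c2@4, authorship .....
After op 6 (move_left): buffer="grsml" (len 5), cursors c1@3 c2@3, authorship .....
After op 7 (insert('h')): buffer="grshhml" (len 7), cursors c1@5 c2@5, authorship ...12..
After op 8 (move_right): buffer="grshhml" (len 7), cursors c1@6 c2@6, authorship ...12..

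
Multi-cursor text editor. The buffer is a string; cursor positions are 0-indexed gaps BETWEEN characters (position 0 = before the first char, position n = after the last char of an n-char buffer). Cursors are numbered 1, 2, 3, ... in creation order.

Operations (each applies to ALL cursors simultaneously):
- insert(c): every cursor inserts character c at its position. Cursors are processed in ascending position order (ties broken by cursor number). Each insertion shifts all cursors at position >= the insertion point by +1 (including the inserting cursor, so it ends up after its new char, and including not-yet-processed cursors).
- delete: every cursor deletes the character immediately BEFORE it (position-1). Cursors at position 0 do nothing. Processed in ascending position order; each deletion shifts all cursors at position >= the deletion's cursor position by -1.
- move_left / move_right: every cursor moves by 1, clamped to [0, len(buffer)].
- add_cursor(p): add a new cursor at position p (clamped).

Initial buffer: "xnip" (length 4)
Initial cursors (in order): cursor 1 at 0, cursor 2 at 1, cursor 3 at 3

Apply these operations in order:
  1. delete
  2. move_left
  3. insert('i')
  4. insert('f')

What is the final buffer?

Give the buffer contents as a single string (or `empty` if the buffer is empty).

Answer: iiifffnp

Derivation:
After op 1 (delete): buffer="np" (len 2), cursors c1@0 c2@0 c3@1, authorship ..
After op 2 (move_left): buffer="np" (len 2), cursors c1@0 c2@0 c3@0, authorship ..
After op 3 (insert('i')): buffer="iiinp" (len 5), cursors c1@3 c2@3 c3@3, authorship 123..
After op 4 (insert('f')): buffer="iiifffnp" (len 8), cursors c1@6 c2@6 c3@6, authorship 123123..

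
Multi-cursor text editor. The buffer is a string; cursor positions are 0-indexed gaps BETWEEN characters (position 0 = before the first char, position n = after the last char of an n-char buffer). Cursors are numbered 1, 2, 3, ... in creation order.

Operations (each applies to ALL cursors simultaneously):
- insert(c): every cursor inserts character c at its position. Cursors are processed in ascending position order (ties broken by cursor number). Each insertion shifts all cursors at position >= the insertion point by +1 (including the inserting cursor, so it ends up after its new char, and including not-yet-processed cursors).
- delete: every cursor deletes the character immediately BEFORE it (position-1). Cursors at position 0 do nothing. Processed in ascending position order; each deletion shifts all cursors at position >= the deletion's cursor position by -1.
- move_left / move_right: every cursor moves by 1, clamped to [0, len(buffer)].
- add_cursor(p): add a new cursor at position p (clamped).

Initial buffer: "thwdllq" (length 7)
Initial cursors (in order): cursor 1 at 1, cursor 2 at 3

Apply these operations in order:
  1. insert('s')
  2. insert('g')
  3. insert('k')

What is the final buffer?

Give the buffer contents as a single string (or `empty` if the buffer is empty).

Answer: tsgkhwsgkdllq

Derivation:
After op 1 (insert('s')): buffer="tshwsdllq" (len 9), cursors c1@2 c2@5, authorship .1..2....
After op 2 (insert('g')): buffer="tsghwsgdllq" (len 11), cursors c1@3 c2@7, authorship .11..22....
After op 3 (insert('k')): buffer="tsgkhwsgkdllq" (len 13), cursors c1@4 c2@9, authorship .111..222....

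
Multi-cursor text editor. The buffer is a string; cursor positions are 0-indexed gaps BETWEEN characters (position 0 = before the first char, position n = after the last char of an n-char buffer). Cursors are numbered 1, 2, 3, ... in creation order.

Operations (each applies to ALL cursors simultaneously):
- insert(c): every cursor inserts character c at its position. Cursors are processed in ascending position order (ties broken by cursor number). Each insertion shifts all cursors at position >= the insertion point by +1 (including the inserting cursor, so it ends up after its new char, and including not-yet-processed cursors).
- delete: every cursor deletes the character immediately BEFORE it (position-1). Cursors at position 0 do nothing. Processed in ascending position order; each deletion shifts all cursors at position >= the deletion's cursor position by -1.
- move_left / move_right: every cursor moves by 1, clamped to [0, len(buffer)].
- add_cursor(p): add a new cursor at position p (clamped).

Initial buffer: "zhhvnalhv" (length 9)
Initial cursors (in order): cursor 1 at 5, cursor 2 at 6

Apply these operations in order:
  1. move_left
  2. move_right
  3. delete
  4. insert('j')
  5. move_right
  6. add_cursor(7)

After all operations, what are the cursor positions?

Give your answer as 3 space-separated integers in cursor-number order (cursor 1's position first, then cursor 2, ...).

Answer: 7 7 7

Derivation:
After op 1 (move_left): buffer="zhhvnalhv" (len 9), cursors c1@4 c2@5, authorship .........
After op 2 (move_right): buffer="zhhvnalhv" (len 9), cursors c1@5 c2@6, authorship .........
After op 3 (delete): buffer="zhhvlhv" (len 7), cursors c1@4 c2@4, authorship .......
After op 4 (insert('j')): buffer="zhhvjjlhv" (len 9), cursors c1@6 c2@6, authorship ....12...
After op 5 (move_right): buffer="zhhvjjlhv" (len 9), cursors c1@7 c2@7, authorship ....12...
After op 6 (add_cursor(7)): buffer="zhhvjjlhv" (len 9), cursors c1@7 c2@7 c3@7, authorship ....12...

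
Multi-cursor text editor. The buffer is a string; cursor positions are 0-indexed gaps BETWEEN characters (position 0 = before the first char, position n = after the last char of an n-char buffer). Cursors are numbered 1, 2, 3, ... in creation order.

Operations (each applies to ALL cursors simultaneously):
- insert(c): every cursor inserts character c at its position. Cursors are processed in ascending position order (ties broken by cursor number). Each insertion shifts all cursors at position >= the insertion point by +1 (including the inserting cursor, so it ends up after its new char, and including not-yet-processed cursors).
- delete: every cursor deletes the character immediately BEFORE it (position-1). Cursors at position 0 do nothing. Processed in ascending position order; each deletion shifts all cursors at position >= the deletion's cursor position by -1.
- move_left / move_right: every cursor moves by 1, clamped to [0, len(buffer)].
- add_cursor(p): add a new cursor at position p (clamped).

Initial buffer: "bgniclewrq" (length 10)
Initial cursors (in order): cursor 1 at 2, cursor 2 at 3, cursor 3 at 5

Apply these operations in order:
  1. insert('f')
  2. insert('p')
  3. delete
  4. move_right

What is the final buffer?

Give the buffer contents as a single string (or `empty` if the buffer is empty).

After op 1 (insert('f')): buffer="bgfnficflewrq" (len 13), cursors c1@3 c2@5 c3@8, authorship ..1.2..3.....
After op 2 (insert('p')): buffer="bgfpnfpicfplewrq" (len 16), cursors c1@4 c2@7 c3@11, authorship ..11.22..33.....
After op 3 (delete): buffer="bgfnficflewrq" (len 13), cursors c1@3 c2@5 c3@8, authorship ..1.2..3.....
After op 4 (move_right): buffer="bgfnficflewrq" (len 13), cursors c1@4 c2@6 c3@9, authorship ..1.2..3.....

Answer: bgfnficflewrq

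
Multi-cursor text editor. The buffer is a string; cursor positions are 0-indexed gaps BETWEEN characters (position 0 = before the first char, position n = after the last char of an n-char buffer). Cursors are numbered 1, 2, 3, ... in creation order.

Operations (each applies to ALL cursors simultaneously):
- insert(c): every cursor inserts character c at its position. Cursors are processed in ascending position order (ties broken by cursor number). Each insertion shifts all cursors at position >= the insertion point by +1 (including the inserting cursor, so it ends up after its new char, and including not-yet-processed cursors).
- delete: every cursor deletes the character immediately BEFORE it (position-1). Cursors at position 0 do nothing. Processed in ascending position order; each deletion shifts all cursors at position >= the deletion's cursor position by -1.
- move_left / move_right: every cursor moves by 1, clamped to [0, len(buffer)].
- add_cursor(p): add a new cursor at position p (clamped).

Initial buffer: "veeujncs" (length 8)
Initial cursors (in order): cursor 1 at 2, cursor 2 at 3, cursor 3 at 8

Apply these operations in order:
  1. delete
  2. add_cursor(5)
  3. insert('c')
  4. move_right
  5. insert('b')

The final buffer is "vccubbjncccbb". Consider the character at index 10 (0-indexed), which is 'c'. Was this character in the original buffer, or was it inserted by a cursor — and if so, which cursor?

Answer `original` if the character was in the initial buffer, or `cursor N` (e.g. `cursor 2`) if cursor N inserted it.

After op 1 (delete): buffer="vujnc" (len 5), cursors c1@1 c2@1 c3@5, authorship .....
After op 2 (add_cursor(5)): buffer="vujnc" (len 5), cursors c1@1 c2@1 c3@5 c4@5, authorship .....
After op 3 (insert('c')): buffer="vccujnccc" (len 9), cursors c1@3 c2@3 c3@9 c4@9, authorship .12....34
After op 4 (move_right): buffer="vccujnccc" (len 9), cursors c1@4 c2@4 c3@9 c4@9, authorship .12....34
After op 5 (insert('b')): buffer="vccubbjncccbb" (len 13), cursors c1@6 c2@6 c3@13 c4@13, authorship .12.12...3434
Authorship (.=original, N=cursor N): . 1 2 . 1 2 . . . 3 4 3 4
Index 10: author = 4

Answer: cursor 4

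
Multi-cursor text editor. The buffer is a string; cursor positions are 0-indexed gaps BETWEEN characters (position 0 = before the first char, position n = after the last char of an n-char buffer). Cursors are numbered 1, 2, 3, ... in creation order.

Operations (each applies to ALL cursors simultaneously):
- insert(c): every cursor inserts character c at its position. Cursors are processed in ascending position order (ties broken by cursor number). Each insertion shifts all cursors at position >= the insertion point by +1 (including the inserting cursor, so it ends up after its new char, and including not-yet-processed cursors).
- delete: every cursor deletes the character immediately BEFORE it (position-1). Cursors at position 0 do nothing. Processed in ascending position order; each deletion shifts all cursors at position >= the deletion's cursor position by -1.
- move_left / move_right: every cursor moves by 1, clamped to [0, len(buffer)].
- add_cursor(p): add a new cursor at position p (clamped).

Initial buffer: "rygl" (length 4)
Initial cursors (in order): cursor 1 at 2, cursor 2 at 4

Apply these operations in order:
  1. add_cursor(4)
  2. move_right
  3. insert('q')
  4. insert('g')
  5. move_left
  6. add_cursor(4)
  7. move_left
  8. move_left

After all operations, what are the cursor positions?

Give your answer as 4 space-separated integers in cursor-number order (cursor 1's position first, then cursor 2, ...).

Answer: 2 7 7 2

Derivation:
After op 1 (add_cursor(4)): buffer="rygl" (len 4), cursors c1@2 c2@4 c3@4, authorship ....
After op 2 (move_right): buffer="rygl" (len 4), cursors c1@3 c2@4 c3@4, authorship ....
After op 3 (insert('q')): buffer="rygqlqq" (len 7), cursors c1@4 c2@7 c3@7, authorship ...1.23
After op 4 (insert('g')): buffer="rygqglqqgg" (len 10), cursors c1@5 c2@10 c3@10, authorship ...11.2323
After op 5 (move_left): buffer="rygqglqqgg" (len 10), cursors c1@4 c2@9 c3@9, authorship ...11.2323
After op 6 (add_cursor(4)): buffer="rygqglqqgg" (len 10), cursors c1@4 c4@4 c2@9 c3@9, authorship ...11.2323
After op 7 (move_left): buffer="rygqglqqgg" (len 10), cursors c1@3 c4@3 c2@8 c3@8, authorship ...11.2323
After op 8 (move_left): buffer="rygqglqqgg" (len 10), cursors c1@2 c4@2 c2@7 c3@7, authorship ...11.2323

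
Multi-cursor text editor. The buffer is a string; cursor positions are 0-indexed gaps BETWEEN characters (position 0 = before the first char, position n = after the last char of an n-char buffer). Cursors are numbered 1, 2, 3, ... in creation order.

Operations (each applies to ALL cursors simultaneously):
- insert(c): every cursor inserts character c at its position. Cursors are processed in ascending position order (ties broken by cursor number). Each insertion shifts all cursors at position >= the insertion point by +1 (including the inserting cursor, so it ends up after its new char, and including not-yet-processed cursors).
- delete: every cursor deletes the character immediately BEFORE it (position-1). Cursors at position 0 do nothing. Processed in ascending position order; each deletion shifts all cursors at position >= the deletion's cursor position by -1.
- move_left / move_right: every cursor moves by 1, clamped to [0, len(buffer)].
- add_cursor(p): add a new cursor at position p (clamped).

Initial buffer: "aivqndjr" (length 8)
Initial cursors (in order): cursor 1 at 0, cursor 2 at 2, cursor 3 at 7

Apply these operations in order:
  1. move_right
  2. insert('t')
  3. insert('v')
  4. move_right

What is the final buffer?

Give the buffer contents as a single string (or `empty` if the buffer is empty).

After op 1 (move_right): buffer="aivqndjr" (len 8), cursors c1@1 c2@3 c3@8, authorship ........
After op 2 (insert('t')): buffer="ativtqndjrt" (len 11), cursors c1@2 c2@5 c3@11, authorship .1..2.....3
After op 3 (insert('v')): buffer="atvivtvqndjrtv" (len 14), cursors c1@3 c2@7 c3@14, authorship .11..22.....33
After op 4 (move_right): buffer="atvivtvqndjrtv" (len 14), cursors c1@4 c2@8 c3@14, authorship .11..22.....33

Answer: atvivtvqndjrtv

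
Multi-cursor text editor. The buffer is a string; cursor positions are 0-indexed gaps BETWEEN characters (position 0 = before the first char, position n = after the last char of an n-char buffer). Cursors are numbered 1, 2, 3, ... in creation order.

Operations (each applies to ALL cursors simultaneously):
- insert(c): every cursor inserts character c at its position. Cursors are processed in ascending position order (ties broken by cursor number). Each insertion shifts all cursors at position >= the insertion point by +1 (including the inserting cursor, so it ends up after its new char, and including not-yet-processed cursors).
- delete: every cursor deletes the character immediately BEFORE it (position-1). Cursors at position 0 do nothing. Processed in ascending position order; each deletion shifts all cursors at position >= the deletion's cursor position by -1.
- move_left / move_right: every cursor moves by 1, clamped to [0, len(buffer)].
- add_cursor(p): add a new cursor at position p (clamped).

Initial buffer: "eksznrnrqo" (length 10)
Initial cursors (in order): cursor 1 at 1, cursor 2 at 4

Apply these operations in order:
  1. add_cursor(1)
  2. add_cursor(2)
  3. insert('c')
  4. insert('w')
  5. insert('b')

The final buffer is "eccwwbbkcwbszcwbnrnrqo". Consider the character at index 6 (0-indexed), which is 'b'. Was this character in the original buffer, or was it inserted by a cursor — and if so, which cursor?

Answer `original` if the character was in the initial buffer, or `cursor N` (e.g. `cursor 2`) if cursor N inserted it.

Answer: cursor 3

Derivation:
After op 1 (add_cursor(1)): buffer="eksznrnrqo" (len 10), cursors c1@1 c3@1 c2@4, authorship ..........
After op 2 (add_cursor(2)): buffer="eksznrnrqo" (len 10), cursors c1@1 c3@1 c4@2 c2@4, authorship ..........
After op 3 (insert('c')): buffer="ecckcszcnrnrqo" (len 14), cursors c1@3 c3@3 c4@5 c2@8, authorship .13.4..2......
After op 4 (insert('w')): buffer="eccwwkcwszcwnrnrqo" (len 18), cursors c1@5 c3@5 c4@8 c2@12, authorship .1313.44..22......
After op 5 (insert('b')): buffer="eccwwbbkcwbszcwbnrnrqo" (len 22), cursors c1@7 c3@7 c4@11 c2@16, authorship .131313.444..222......
Authorship (.=original, N=cursor N): . 1 3 1 3 1 3 . 4 4 4 . . 2 2 2 . . . . . .
Index 6: author = 3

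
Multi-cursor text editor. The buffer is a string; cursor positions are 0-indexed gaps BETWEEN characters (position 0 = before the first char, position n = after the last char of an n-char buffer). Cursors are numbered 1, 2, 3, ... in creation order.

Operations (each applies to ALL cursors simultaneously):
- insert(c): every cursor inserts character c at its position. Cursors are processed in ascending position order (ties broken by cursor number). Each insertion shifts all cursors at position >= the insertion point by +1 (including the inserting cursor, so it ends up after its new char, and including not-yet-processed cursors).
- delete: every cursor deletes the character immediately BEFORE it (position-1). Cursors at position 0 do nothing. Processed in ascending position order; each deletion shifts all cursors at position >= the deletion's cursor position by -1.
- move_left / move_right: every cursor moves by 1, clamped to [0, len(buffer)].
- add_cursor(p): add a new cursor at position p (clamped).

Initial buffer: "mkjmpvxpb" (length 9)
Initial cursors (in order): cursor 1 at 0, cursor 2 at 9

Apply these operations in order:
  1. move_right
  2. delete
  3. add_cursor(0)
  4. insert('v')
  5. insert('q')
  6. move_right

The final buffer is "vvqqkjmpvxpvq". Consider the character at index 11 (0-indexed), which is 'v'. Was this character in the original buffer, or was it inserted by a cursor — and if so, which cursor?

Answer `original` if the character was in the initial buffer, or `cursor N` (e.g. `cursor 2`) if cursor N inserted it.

Answer: cursor 2

Derivation:
After op 1 (move_right): buffer="mkjmpvxpb" (len 9), cursors c1@1 c2@9, authorship .........
After op 2 (delete): buffer="kjmpvxp" (len 7), cursors c1@0 c2@7, authorship .......
After op 3 (add_cursor(0)): buffer="kjmpvxp" (len 7), cursors c1@0 c3@0 c2@7, authorship .......
After op 4 (insert('v')): buffer="vvkjmpvxpv" (len 10), cursors c1@2 c3@2 c2@10, authorship 13.......2
After op 5 (insert('q')): buffer="vvqqkjmpvxpvq" (len 13), cursors c1@4 c3@4 c2@13, authorship 1313.......22
After op 6 (move_right): buffer="vvqqkjmpvxpvq" (len 13), cursors c1@5 c3@5 c2@13, authorship 1313.......22
Authorship (.=original, N=cursor N): 1 3 1 3 . . . . . . . 2 2
Index 11: author = 2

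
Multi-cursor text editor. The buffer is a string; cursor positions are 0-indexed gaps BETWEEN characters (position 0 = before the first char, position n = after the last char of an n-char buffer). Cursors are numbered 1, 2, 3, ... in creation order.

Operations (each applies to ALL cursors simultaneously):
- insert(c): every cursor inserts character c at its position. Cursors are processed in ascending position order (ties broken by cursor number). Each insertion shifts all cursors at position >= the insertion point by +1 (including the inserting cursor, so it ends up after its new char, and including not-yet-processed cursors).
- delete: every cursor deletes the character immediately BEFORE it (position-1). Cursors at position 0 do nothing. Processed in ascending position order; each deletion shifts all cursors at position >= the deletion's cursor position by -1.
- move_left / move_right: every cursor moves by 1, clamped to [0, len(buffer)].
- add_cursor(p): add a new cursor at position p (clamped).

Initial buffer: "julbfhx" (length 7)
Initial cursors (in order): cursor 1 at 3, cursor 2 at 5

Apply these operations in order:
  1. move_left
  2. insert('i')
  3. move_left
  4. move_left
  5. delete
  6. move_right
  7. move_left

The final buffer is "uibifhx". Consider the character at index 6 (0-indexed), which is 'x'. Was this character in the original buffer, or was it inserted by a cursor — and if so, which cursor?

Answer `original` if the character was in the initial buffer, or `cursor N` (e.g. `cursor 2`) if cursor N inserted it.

After op 1 (move_left): buffer="julbfhx" (len 7), cursors c1@2 c2@4, authorship .......
After op 2 (insert('i')): buffer="juilbifhx" (len 9), cursors c1@3 c2@6, authorship ..1..2...
After op 3 (move_left): buffer="juilbifhx" (len 9), cursors c1@2 c2@5, authorship ..1..2...
After op 4 (move_left): buffer="juilbifhx" (len 9), cursors c1@1 c2@4, authorship ..1..2...
After op 5 (delete): buffer="uibifhx" (len 7), cursors c1@0 c2@2, authorship .1.2...
After op 6 (move_right): buffer="uibifhx" (len 7), cursors c1@1 c2@3, authorship .1.2...
After op 7 (move_left): buffer="uibifhx" (len 7), cursors c1@0 c2@2, authorship .1.2...
Authorship (.=original, N=cursor N): . 1 . 2 . . .
Index 6: author = original

Answer: original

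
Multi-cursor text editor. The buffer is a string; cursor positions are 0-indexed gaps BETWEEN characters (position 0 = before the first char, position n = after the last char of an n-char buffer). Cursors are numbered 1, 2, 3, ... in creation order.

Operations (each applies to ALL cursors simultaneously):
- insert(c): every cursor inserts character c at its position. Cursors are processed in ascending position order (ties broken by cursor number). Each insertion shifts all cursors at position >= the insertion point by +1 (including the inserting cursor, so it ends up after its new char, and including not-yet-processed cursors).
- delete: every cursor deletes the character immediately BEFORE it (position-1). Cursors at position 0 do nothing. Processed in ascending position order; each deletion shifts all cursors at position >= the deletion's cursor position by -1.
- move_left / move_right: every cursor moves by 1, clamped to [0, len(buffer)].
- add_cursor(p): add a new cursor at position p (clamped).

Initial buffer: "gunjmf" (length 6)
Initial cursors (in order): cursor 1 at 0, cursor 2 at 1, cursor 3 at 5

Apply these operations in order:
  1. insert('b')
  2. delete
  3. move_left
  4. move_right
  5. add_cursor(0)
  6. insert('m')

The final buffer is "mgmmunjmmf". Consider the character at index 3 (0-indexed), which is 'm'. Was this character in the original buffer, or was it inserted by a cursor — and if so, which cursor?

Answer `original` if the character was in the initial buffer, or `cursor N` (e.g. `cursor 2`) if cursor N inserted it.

After op 1 (insert('b')): buffer="bgbunjmbf" (len 9), cursors c1@1 c2@3 c3@8, authorship 1.2....3.
After op 2 (delete): buffer="gunjmf" (len 6), cursors c1@0 c2@1 c3@5, authorship ......
After op 3 (move_left): buffer="gunjmf" (len 6), cursors c1@0 c2@0 c3@4, authorship ......
After op 4 (move_right): buffer="gunjmf" (len 6), cursors c1@1 c2@1 c3@5, authorship ......
After op 5 (add_cursor(0)): buffer="gunjmf" (len 6), cursors c4@0 c1@1 c2@1 c3@5, authorship ......
After op 6 (insert('m')): buffer="mgmmunjmmf" (len 10), cursors c4@1 c1@4 c2@4 c3@9, authorship 4.12....3.
Authorship (.=original, N=cursor N): 4 . 1 2 . . . . 3 .
Index 3: author = 2

Answer: cursor 2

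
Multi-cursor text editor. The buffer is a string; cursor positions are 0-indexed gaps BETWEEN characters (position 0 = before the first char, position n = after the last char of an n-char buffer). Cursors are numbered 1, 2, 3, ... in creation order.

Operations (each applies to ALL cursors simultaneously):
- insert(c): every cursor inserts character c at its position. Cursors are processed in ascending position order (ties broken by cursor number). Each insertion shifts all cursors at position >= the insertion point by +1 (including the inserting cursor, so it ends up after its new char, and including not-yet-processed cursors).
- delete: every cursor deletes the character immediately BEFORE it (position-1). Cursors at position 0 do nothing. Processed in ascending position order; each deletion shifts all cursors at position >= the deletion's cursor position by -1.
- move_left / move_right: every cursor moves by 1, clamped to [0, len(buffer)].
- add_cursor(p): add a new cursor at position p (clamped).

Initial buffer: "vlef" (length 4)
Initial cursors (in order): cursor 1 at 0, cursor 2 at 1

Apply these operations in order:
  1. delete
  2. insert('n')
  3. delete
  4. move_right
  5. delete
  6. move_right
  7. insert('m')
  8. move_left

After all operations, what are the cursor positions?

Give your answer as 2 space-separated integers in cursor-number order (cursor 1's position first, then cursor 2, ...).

After op 1 (delete): buffer="lef" (len 3), cursors c1@0 c2@0, authorship ...
After op 2 (insert('n')): buffer="nnlef" (len 5), cursors c1@2 c2@2, authorship 12...
After op 3 (delete): buffer="lef" (len 3), cursors c1@0 c2@0, authorship ...
After op 4 (move_right): buffer="lef" (len 3), cursors c1@1 c2@1, authorship ...
After op 5 (delete): buffer="ef" (len 2), cursors c1@0 c2@0, authorship ..
After op 6 (move_right): buffer="ef" (len 2), cursors c1@1 c2@1, authorship ..
After op 7 (insert('m')): buffer="emmf" (len 4), cursors c1@3 c2@3, authorship .12.
After op 8 (move_left): buffer="emmf" (len 4), cursors c1@2 c2@2, authorship .12.

Answer: 2 2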